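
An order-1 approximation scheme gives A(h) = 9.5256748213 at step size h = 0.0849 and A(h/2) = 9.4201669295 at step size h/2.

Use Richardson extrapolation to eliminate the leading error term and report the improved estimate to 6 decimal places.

9.314659

Error is O(h^1); halving h shrinks it by 2^1 = 2.
Top: 2(9.4201669295) − (9.5256748213) = 9.3146590377
Extrapolated: 9.3146590377 / 1 = 9.3146590377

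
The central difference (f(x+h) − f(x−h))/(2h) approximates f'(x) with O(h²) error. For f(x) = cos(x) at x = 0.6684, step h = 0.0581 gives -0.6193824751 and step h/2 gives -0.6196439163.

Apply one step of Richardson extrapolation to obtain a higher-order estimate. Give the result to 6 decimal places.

r = 2, so 2^r = 4.
Top: 4(-0.6196439163) − (-0.6193824751) = -1.8591931901
(4 × (-0.6196439163) − (-0.6193824751))/(4 − 1) = -0.6197310634
Shift from A(h/2): −0.0000871471.

-0.619731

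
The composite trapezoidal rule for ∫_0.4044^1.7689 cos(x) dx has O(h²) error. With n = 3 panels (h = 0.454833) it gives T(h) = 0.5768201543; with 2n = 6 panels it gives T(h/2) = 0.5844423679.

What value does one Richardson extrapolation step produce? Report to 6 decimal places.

0.586983

r = 2, so 2^r = 4.
Numerator 4×A(h/2) − A(h) = 4×0.5844423679 − 0.5768201543 = 1.7609493173
1.7609493173 ÷ 3 = 0.5869831058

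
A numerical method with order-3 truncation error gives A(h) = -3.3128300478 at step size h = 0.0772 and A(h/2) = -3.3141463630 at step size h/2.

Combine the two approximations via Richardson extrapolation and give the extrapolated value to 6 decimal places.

-3.314334

With r = 3 the leading error scales as h^3, so the weight is 2^3 = 8.
8·(-3.3141463630) = -26.5131709040; (-26.5131709040) − (-3.3128300478) = -23.2003408562
(-23.2003408562) ÷ 7 = -3.3143344080
Correction |R − A(h/2)| = 1.880e-04; gap |A(h/2) − A(h)| = 1.316e-03.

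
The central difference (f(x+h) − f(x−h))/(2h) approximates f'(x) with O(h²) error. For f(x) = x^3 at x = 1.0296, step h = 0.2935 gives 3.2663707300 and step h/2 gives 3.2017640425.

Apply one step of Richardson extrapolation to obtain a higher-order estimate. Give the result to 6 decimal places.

Leading term ∝ h^2; use weight 4 = 2^2.
A(h/2) − A(h) = 3.2017640425 − 3.2663707300 = -0.0646066875
Correction (A(h/2) − A(h))/(4 − 1) = (-0.0646066875)/3 = -0.0215355625
R = A(h/2) + (A(h/2) − A(h))/3 = 3.2017640425 − 0.0215355625 = 3.1802284800
Correction |R − A(h/2)| = 2.154e-02; gap |A(h/2) − A(h)| = 6.461e-02.

3.180228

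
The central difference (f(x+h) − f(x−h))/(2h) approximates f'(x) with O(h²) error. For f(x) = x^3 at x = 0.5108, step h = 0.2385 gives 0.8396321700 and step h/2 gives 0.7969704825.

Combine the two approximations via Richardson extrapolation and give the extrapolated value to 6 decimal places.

0.782750

The method has order 2: 2^2 = 4.
4 × 0.7969704825 = 3.1878819300; subtract 0.8396321700 → 2.3482497600
Denominator 4 − 1 = 3.
So the Richardson estimate is 0.7827499200.
Correction |R − A(h/2)| = 1.422e-02; gap |A(h/2) − A(h)| = 4.266e-02.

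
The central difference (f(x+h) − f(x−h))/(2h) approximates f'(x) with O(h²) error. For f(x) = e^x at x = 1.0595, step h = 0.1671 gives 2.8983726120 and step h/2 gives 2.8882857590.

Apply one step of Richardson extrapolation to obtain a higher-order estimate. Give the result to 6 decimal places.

r = 2, so 2^r = 4.
Difference of the inputs: 2.8882857590 − 2.8983726120 = -0.0100868530
Divide by 2^2 − 1 = 3: (-0.0100868530)/3 = -0.0033622843
R = A(h/2) + (A(h/2) − A(h))/3 = 2.8882857590 − 0.0033622843 = 2.8849234747

2.884923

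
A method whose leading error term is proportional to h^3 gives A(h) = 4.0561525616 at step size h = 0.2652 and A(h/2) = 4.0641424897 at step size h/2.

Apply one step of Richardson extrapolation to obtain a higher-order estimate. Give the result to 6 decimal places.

4.065284

Leading term ∝ h^3; use weight 8 = 2^3.
Numerator 8·A(h/2) − A(h) = 8·4.0641424897 − 4.0561525616 = 28.4569873560
Divide by 2^3 − 1 = 7.
So the Richardson estimate is 4.0652839080.
Shift from A(h/2): +0.0011414183.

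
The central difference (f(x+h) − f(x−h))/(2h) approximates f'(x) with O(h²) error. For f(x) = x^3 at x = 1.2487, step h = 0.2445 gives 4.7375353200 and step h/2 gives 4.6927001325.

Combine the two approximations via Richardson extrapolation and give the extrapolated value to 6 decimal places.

4.677755

r = 2, so 2^r = 4.
2^2·A(h/2) = 18.7708005300; minus A(h) gives 14.0332652100.
Divide by 2^2 − 1 = 3.
Extrapolated: 14.0332652100 / 3 = 4.6777550700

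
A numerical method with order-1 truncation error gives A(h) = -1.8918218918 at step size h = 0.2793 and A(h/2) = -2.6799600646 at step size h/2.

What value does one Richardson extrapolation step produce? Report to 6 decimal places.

Order 1 gives 2^r = 2 and 2^r − 1 = 1.
2*(-2.6799600646) = -5.3599201292; subtract (-1.8918218918) → -3.4680982374
Divide by 2^1 − 1 = 1.
(2*(-2.6799600646) − (-1.8918218918))/(2 − 1) = -3.4680982374

-3.468098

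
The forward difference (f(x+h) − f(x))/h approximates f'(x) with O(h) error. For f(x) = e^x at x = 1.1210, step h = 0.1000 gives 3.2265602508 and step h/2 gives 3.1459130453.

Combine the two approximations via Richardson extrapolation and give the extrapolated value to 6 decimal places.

r = 1, so 2^r = 2.
Top: 2(3.1459130453) − (3.2265602508) = 3.0652658398
Denominator 2 − 1 = 1.
3.0652658398 ÷ 1 = 3.0652658398

3.065266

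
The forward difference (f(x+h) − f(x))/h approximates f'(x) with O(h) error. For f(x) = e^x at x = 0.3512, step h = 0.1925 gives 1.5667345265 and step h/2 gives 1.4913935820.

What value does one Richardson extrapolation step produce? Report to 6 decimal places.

1.416053

The method has order 1: 2^1 = 2.
Top: 2(1.4913935820) − (1.5667345265) = 1.4160526375
Denominator 2 − 1 = 1.
R = 1.4160526375/1 = 1.4160526375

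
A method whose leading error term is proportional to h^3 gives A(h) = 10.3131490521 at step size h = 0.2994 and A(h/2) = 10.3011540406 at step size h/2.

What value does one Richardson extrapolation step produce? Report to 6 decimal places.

10.299440

With r = 3 the leading error scales as h^3, so the weight is 2^3 = 8.
8×10.3011540406 = 82.4092323248; subtract 10.3131490521 → 72.0960832727
(8×10.3011540406 − 10.3131490521)/(8 − 1) = 10.2994404675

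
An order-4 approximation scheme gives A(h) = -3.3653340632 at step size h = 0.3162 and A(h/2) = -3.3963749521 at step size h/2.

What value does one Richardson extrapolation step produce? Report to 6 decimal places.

-3.398444

Order 4 gives 2^r = 16 and 2^r − 1 = 15.
16 × (-3.3963749521) − (-3.3653340632) = -50.9766651704
(16 × (-3.3963749521) − (-3.3653340632))/(16 − 1) = -3.3984443447
Gap between inputs: 3.104e-02; correction applied: −0.0020693926.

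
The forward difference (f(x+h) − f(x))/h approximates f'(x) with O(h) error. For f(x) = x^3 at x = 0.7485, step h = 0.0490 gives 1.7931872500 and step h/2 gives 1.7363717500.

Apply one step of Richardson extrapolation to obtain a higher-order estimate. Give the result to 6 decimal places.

1.679556

Method order is 1; weight 2^1 = 2.
A(h/2) − A(h) = 1.7363717500 − 1.7931872500 = -0.0568155000
Divide by 2^1 − 1 = 1: (-0.0568155000)/1 = -0.0568155000
R = 1.7363717500 − 0.0568155000 = 1.6795562500
Correction |R − A(h/2)| = 5.682e-02; gap |A(h/2) − A(h)| = 5.682e-02.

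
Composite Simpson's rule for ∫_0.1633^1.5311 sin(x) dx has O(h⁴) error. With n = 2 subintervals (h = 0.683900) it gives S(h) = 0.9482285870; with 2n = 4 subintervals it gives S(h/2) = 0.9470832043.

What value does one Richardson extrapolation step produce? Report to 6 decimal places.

0.947007

Leading term ∝ h^4; use weight 16 = 2^4.
16 × 0.9470832043 = 15.1533312688; 15.1533312688 − 0.9482285870 = 14.2051026818
Divide by 2^4 − 1 = 15.
Result: 0.9470068455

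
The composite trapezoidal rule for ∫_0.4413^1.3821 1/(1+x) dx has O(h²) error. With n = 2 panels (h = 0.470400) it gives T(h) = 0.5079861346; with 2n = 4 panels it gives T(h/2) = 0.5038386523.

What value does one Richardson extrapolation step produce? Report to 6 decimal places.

r = 2: numerator weight 4, denominator 3.
2^2·A(h/2) = 2.0153546092; minus A(h) gives 1.5073684746.
Divide by 2^2 − 1 = 3.
Extrapolated: 1.5073684746 / 3 = 0.5024561582
Gap between inputs: 4.147e-03; correction applied: −0.0013824941.

0.502456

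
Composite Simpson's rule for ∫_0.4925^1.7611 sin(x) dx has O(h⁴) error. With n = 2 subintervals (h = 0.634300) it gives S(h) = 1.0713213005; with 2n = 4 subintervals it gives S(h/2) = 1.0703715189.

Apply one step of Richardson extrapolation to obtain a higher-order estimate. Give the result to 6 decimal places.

1.070308

The method has order 4: 2^4 = 16.
A(h/2) − A(h) = 1.0703715189 − 1.0713213005 = -0.0009497816
Correction (A(h/2) − A(h))/(16 − 1) = (-0.0009497816)/15 = -0.0000633188
R = A(h/2) + (A(h/2) − A(h))/15 = 1.0703715189 − 0.0000633188 = 1.0703082001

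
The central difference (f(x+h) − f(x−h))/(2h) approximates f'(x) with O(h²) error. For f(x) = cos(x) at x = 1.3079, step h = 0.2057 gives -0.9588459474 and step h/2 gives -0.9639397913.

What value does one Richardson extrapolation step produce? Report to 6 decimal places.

r = 2, so 2^r = 4.
4 × (-0.9639397913) = -3.8557591652; subtract (-0.9588459474) → -2.8969132178
Denominator 4 − 1 = 3.
Result: -0.9656377393
Correction |R − A(h/2)| = 1.698e-03; gap |A(h/2) − A(h)| = 5.094e-03.

-0.965638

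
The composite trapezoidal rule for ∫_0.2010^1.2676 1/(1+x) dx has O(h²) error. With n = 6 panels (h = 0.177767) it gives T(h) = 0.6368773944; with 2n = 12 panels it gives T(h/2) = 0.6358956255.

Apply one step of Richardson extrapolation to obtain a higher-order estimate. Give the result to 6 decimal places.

r = 2: numerator weight 4, denominator 3.
4·0.6358956255 = 2.5435825020; subtract 0.6368773944 → 1.9067051076
R = 1.9067051076/3 = 0.6355683692
Gap between inputs: 9.818e-04; correction applied: −0.0003272563.

0.635568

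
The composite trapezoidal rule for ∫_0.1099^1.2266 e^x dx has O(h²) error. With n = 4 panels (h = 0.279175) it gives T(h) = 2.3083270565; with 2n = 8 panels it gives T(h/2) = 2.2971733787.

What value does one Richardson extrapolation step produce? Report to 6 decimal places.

Method order is 2; weight 2^2 = 4.
A(h/2) − A(h) = 2.2971733787 − 2.3083270565 = -0.0111536778
Correction (A(h/2) − A(h))/(4 − 1) = (-0.0111536778)/3 = -0.0037178926
R = A(h/2) + (A(h/2) − A(h))/3 = 2.2971733787 − 0.0037178926 = 2.2934554861
Gap between inputs: 1.115e-02; correction applied: −0.0037178926.

2.293455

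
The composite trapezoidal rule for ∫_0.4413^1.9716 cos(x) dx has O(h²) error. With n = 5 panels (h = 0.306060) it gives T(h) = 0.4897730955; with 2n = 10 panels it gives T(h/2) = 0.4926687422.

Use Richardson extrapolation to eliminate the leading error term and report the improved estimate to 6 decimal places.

0.493634

The method has order 2: 2^2 = 4.
4 × 0.4926687422 = 1.9706749688; subtract 0.4897730955 → 1.4809018733
Extrapolated: 1.4809018733 / 3 = 0.4936339578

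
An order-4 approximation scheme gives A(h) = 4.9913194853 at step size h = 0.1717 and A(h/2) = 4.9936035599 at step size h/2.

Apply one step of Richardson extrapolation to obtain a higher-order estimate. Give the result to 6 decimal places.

r = 4: numerator weight 16, denominator 15.
Difference of the inputs: 4.9936035599 − 4.9913194853 = 0.0022840746
Divide by 2^4 − 1 = 15: 0.0022840746/15 = 0.0001522716
R = A(h/2) + (A(h/2) − A(h))/15 = 4.9936035599 + 0.0001522716 = 4.9937558315

4.993756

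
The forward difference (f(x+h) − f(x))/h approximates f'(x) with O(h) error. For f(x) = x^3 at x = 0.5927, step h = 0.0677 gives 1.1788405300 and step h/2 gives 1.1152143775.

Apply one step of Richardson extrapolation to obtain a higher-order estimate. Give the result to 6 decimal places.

Error is O(h^1); halving h shrinks it by 2^1 = 2.
Numerator 2 × A(h/2) − A(h) = 2 × 1.1152143775 − 1.1788405300 = 1.0515882250
R = 1.0515882250/1 = 1.0515882250
Gap between inputs: 6.363e-02; correction applied: −0.0636261525.

1.051588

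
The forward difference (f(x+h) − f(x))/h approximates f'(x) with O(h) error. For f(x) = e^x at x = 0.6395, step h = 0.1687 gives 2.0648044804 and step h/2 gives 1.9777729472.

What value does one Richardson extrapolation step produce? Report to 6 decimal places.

1.890741

Error is O(h^1); halving h shrinks it by 2^1 = 2.
Weighted: 3.9555458944 − 2.0648044804 = 1.8907414140
Denominator 2 − 1 = 1.
(2*1.9777729472 − 2.0648044804)/(2 − 1) = 1.8907414140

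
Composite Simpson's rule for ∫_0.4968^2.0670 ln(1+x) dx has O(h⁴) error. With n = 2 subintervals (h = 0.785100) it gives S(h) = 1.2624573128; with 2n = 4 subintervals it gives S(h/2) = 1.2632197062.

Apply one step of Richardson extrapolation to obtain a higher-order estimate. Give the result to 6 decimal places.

Error is O(h^4); halving h shrinks it by 2^4 = 16.
Numerator 16·A(h/2) − A(h) = 16·1.2632197062 − 1.2624573128 = 18.9490579864
Extrapolated: 18.9490579864 / 15 = 1.2632705324

1.263271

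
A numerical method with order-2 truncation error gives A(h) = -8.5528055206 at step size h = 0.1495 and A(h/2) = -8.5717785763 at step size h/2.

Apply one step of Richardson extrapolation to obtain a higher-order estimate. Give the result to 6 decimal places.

-8.578103

r = 2: numerator weight 4, denominator 3.
4×(-8.5717785763) = -34.2871143052; subtract (-8.5528055206) → -25.7343087846
Denominator 4 − 1 = 3.
R = (-25.7343087846)/3 = -8.5781029282
Shift from A(h/2): −0.0063243519.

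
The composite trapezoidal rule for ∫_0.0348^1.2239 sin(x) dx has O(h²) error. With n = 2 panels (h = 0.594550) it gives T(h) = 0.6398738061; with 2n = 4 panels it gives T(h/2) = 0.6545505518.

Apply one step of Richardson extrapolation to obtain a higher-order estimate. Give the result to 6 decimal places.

0.659443

Method order is 2; weight 2^2 = 4.
2^2×A(h/2) = 2.6182022072; minus A(h) gives 1.9783284011.
R = 1.9783284011/3 = 0.6594428004
Shift from A(h/2): +0.0048922486.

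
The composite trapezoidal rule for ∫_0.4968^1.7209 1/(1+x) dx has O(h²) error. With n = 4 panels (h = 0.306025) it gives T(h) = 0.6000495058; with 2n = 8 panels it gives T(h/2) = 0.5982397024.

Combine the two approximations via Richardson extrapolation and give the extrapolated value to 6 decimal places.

r = 2: numerator weight 4, denominator 3.
Top: 4(0.5982397024) − (0.6000495058) = 1.7929093038
Denominator 4 − 1 = 3.
R = 1.7929093038/3 = 0.5976364346

0.597636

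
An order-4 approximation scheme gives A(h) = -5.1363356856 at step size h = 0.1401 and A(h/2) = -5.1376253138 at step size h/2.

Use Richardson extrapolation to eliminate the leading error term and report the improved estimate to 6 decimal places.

-5.137711

The method has order 4: 2^4 = 16.
Numerator 16*A(h/2) − A(h) = 16*(-5.1376253138) − (-5.1363356856) = -77.0656693352
(-77.0656693352) ÷ 15 = -5.1377112890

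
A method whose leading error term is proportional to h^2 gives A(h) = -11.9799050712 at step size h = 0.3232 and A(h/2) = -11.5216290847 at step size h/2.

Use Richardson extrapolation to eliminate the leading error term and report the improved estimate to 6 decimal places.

-11.368870

Order 2 gives 2^r = 4 and 2^r − 1 = 3.
4·(-11.5216290847) = -46.0865163388; subtract (-11.9799050712) → -34.1066112676
Denominator 4 − 1 = 3.
(4·(-11.5216290847) − (-11.9799050712))/(4 − 1) = -11.3688704225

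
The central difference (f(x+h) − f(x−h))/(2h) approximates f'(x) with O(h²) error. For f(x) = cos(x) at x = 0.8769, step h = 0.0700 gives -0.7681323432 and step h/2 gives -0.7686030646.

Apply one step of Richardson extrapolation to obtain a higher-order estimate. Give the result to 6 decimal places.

-0.768760

r = 2: numerator weight 4, denominator 3.
Top: 4(-0.7686030646) − (-0.7681323432) = -2.3062799152
(-2.3062799152) ÷ 3 = -0.7687599717
Correction |R − A(h/2)| = 1.569e-04; gap |A(h/2) − A(h)| = 4.707e-04.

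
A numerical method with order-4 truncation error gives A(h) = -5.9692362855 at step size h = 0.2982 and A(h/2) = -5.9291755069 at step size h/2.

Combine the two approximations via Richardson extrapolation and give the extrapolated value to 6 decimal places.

Error is O(h^4); halving h shrinks it by 2^4 = 16.
2^4×A(h/2) = -94.8668081104; minus A(h) gives -88.8975718249.
Divide by 2^4 − 1 = 15.
So the Richardson estimate is -5.9265047883.

-5.926505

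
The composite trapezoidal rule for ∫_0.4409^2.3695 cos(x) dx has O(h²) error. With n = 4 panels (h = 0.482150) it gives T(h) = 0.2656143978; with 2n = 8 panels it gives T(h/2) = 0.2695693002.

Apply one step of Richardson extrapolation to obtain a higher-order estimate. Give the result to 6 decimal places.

r = 2, so 2^r = 4.
4×0.2695693002 = 1.0782772008; subtract 0.2656143978 → 0.8126628030
Denominator 4 − 1 = 3.
(4×0.2695693002 − 0.2656143978)/(4 − 1) = 0.2708876010
Shift from A(h/2): +0.0013183008.

0.270888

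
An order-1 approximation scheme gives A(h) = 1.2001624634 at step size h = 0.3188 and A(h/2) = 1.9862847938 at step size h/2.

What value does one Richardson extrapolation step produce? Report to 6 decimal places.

Order 1 gives 2^r = 2 and 2^r − 1 = 1.
2^1*A(h/2) = 3.9725695876; minus A(h) gives 2.7724071242.
R = 2.7724071242/1 = 2.7724071242

2.772407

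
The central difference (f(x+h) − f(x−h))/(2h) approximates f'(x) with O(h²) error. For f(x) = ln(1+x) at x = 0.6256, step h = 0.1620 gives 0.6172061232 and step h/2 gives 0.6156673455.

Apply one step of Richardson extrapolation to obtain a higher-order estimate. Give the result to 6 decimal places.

With r = 2 the leading error scales as h^2, so the weight is 2^2 = 4.
Difference of the inputs: 0.6156673455 − 0.6172061232 = -0.0015387777
Divide by 2^2 − 1 = 3: (-0.0015387777)/3 = -0.0005129259
R = 0.6156673455 − 0.0005129259 = 0.6151544196
Gap between inputs: 1.539e-03; correction applied: −0.0005129259.

0.615154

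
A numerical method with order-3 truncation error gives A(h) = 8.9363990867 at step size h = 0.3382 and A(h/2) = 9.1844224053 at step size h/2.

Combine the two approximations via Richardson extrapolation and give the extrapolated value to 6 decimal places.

9.219854

The method has order 3: 2^3 = 8.
Difference of the inputs: 9.1844224053 − 8.9363990867 = 0.2480233186
Correction (A(h/2) − A(h))/(8 − 1) = 0.2480233186/7 = 0.0354319027
R = 9.1844224053 + 0.0354319027 = 9.2198543080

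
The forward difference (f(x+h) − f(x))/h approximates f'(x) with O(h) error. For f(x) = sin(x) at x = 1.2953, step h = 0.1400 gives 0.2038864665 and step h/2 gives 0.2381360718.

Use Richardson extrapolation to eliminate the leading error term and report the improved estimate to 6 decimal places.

0.272386

Method order is 1; weight 2^1 = 2.
2·0.2381360718 = 0.4762721436; 0.4762721436 − 0.2038864665 = 0.2723856771
R = 0.2723856771/1 = 0.2723856771
Shift from A(h/2): +0.0342496053.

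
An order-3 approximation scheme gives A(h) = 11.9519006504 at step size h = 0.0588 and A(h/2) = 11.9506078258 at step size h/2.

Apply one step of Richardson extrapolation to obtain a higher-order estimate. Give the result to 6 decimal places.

r = 3: numerator weight 8, denominator 7.
Numerator 8*A(h/2) − A(h) = 8*11.9506078258 − 11.9519006504 = 83.6529619560
R = 83.6529619560/7 = 11.9504231366
Shift from A(h/2): −0.0001846892.

11.950423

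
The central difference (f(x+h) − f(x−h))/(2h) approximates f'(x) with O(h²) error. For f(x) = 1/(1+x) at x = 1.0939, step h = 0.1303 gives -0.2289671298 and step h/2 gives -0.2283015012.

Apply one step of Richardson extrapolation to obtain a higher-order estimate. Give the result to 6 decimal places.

Order 2 gives 2^r = 4 and 2^r − 1 = 3.
Difference of the inputs: -0.2283015012 − (-0.2289671298) = 0.0006656286
Correction (A(h/2) − A(h))/(4 − 1) = 0.0006656286/3 = 0.0002218762
R = A(h/2) + (A(h/2) − A(h))/3 = -0.2283015012 + 0.0002218762 = -0.2280796250

-0.228080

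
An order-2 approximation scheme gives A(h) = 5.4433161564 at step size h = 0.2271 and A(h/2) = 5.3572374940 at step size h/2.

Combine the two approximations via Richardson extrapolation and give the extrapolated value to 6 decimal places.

5.328545

With r = 2 the leading error scales as h^2, so the weight is 2^2 = 4.
Numerator 4×A(h/2) − A(h) = 4×5.3572374940 − 5.4433161564 = 15.9856338196
Extrapolated: 15.9856338196 / 3 = 5.3285446065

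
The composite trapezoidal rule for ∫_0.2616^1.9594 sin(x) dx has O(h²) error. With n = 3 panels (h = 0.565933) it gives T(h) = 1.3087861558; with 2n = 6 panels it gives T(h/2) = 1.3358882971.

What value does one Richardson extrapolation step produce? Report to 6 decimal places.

r = 2, so 2^r = 4.
Difference of the inputs: 1.3358882971 − 1.3087861558 = 0.0271021413
Divide by 2^2 − 1 = 3: 0.0271021413/3 = 0.0090340471
R = 1.3358882971 + 0.0090340471 = 1.3449223442

1.344922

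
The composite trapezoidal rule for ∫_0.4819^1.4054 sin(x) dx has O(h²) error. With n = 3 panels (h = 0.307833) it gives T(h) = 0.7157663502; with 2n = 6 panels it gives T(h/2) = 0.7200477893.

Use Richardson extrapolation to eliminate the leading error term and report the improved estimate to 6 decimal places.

The method has order 2: 2^2 = 4.
A(h/2) − A(h) = 0.7200477893 − 0.7157663502 = 0.0042814391
Divide by 2^2 − 1 = 3: 0.0042814391/3 = 0.0014271464
R = 0.7200477893 + 0.0014271464 = 0.7214749357
Gap between inputs: 4.281e-03; correction applied: +0.0014271464.

0.721475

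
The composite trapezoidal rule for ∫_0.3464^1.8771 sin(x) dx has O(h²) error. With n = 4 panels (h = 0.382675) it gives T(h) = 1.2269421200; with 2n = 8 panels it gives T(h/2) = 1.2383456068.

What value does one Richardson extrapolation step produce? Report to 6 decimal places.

1.242147

r = 2, so 2^r = 4.
4*1.2383456068 − 1.2269421200 = 3.7264403072
Denominator 4 − 1 = 3.
So the Richardson estimate is 1.2421467691.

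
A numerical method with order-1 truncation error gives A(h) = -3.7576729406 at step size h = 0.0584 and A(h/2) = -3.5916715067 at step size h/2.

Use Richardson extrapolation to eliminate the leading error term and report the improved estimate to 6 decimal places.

-3.425670

Error is O(h^1); halving h shrinks it by 2^1 = 2.
2^1 × A(h/2) = -7.1833430134; minus A(h) gives -3.4256700728.
Denominator 2 − 1 = 1.
Result: -3.4256700728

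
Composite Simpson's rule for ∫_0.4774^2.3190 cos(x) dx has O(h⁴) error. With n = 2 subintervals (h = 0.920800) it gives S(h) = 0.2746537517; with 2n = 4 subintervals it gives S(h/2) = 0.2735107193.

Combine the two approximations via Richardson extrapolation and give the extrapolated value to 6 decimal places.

r = 4, so 2^r = 16.
Numerator 16 × A(h/2) − A(h) = 16 × 0.2735107193 − 0.2746537517 = 4.1015177571
Extrapolated: 4.1015177571 / 15 = 0.2734345171

0.273435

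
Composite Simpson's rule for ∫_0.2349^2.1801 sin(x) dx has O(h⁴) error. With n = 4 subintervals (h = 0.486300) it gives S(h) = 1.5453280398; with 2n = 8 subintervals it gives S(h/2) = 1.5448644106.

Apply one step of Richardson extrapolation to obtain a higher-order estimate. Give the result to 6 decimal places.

1.544834

r = 4, so 2^r = 16.
16*1.5448644106 − 1.5453280398 = 23.1725025298
Divide by 2^4 − 1 = 15.
(16*1.5448644106 − 1.5453280398)/(16 − 1) = 1.5448335020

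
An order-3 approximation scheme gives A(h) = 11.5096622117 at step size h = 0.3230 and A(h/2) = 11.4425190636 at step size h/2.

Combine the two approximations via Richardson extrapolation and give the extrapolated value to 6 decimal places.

Order 3 gives 2^r = 8 and 2^r − 1 = 7.
8 × 11.4425190636 = 91.5401525088; 91.5401525088 − 11.5096622117 = 80.0304902971
(8 × 11.4425190636 − 11.5096622117)/(8 − 1) = 11.4329271853
Correction |R − A(h/2)| = 9.592e-03; gap |A(h/2) − A(h)| = 6.714e-02.

11.432927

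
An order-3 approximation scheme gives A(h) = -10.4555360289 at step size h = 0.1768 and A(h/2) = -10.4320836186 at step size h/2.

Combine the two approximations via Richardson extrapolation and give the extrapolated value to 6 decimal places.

-10.428733

r = 3: numerator weight 8, denominator 7.
8 × (-10.4320836186) − (-10.4555360289) = -73.0011329199
(8 × (-10.4320836186) − (-10.4555360289))/(8 − 1) = -10.4287332743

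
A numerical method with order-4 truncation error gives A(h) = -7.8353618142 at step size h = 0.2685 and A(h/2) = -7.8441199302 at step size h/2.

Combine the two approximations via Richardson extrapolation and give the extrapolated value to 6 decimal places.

Error is O(h^4); halving h shrinks it by 2^4 = 16.
2^4×A(h/2) = -125.5059188832; minus A(h) gives -117.6705570690.
R = (-117.6705570690)/15 = -7.8447038046

-7.844704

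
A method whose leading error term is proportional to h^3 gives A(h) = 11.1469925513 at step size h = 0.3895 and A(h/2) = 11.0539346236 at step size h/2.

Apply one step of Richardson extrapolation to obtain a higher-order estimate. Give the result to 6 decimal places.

11.040641

Order 3 gives 2^r = 8 and 2^r − 1 = 7.
Top: 8(11.0539346236) − (11.1469925513) = 77.2844844375
77.2844844375 ÷ 7 = 11.0406406339
Gap between inputs: 9.306e-02; correction applied: −0.0132939897.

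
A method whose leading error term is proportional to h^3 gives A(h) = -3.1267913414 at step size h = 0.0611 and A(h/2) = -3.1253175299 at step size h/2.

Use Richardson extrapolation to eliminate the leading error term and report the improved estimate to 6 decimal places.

-3.125107

The method has order 3: 2^3 = 8.
Weighted: (-25.0025402392) − (-3.1267913414) = -21.8757488978
R = (-21.8757488978)/7 = -3.1251069854
Gap between inputs: 1.474e-03; correction applied: +0.0002105445.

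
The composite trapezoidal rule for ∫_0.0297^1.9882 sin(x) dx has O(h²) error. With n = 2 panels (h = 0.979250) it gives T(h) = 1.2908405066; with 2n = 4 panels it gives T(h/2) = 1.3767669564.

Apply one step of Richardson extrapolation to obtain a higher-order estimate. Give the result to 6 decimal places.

Leading term ∝ h^2; use weight 4 = 2^2.
Top: 4(1.3767669564) − (1.2908405066) = 4.2162273190
(4·1.3767669564 − 1.2908405066)/(4 − 1) = 1.4054091063
Gap between inputs: 8.593e-02; correction applied: +0.0286421499.

1.405409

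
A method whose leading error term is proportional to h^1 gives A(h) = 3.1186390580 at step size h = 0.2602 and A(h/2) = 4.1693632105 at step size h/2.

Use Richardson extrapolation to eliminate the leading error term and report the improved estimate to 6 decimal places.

5.220087

With r = 1 the leading error scales as h^1, so the weight is 2^1 = 2.
Numerator 2 × A(h/2) − A(h) = 2 × 4.1693632105 − 3.1186390580 = 5.2200873630
Divide by 2^1 − 1 = 1.
5.2200873630 ÷ 1 = 5.2200873630
Shift from A(h/2): +1.0507241525.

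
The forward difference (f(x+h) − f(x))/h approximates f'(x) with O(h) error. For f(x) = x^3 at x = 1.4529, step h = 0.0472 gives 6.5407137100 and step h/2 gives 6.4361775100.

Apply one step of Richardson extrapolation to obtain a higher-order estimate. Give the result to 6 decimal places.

6.331641

With r = 1 the leading error scales as h^1, so the weight is 2^1 = 2.
2^1*A(h/2) = 12.8723550200; minus A(h) gives 6.3316413100.
(2*6.4361775100 − 6.5407137100)/(2 − 1) = 6.3316413100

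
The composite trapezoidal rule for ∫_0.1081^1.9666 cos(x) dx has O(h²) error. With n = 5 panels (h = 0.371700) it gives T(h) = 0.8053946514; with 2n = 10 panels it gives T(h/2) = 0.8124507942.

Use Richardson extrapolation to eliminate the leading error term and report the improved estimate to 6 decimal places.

0.814803

Error is O(h^2); halving h shrinks it by 2^2 = 4.
Weighted: 3.2498031768 − 0.8053946514 = 2.4444085254
2.4444085254 ÷ 3 = 0.8148028418
Correction |R − A(h/2)| = 2.352e-03; gap |A(h/2) − A(h)| = 7.056e-03.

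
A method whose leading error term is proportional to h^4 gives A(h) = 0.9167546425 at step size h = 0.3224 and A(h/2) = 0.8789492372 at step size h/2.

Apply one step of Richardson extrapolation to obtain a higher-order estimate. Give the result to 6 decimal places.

Method order is 4; weight 2^4 = 16.
16*0.8789492372 = 14.0631877952; subtract 0.9167546425 → 13.1464331527
13.1464331527 ÷ 15 = 0.8764288768
Shift from A(h/2): −0.0025203604.

0.876429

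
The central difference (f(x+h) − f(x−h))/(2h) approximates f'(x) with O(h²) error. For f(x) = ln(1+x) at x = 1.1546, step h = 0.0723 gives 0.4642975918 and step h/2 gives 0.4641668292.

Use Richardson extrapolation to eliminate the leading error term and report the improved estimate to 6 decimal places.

0.464123

Leading term ∝ h^2; use weight 4 = 2^2.
Top: 4(0.4641668292) − (0.4642975918) = 1.3923697250
Denominator 4 − 1 = 3.
1.3923697250 ÷ 3 = 0.4641232417
Gap between inputs: 1.308e-04; correction applied: −0.0000435875.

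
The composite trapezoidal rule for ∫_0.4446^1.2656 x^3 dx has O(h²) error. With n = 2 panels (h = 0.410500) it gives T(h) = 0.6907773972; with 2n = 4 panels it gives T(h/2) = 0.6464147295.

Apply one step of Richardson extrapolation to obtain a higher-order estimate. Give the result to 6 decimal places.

Method order is 2; weight 2^2 = 4.
4 × 0.6464147295 = 2.5856589180; 2.5856589180 − 0.6907773972 = 1.8948815208
Denominator 4 − 1 = 3.
R = 1.8948815208/3 = 0.6316271736
Shift from A(h/2): −0.0147875559.

0.631627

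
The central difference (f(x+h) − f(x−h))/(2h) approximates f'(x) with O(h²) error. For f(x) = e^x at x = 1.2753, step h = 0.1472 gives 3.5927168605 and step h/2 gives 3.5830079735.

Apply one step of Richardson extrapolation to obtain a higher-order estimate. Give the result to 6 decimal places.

With r = 2 the leading error scales as h^2, so the weight is 2^2 = 4.
4 × 3.5830079735 − 3.5927168605 = 10.7393150335
Denominator 4 − 1 = 3.
Result: 3.5797716778
Correction |R − A(h/2)| = 3.236e-03; gap |A(h/2) − A(h)| = 9.709e-03.

3.579772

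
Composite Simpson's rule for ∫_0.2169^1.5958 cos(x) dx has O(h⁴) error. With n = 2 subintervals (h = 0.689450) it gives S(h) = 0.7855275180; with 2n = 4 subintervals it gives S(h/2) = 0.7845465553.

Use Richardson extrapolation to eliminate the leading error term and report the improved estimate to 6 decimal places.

0.784481

r = 4: numerator weight 16, denominator 15.
16 × 0.7845465553 = 12.5527448848; 12.5527448848 − 0.7855275180 = 11.7672173668
Divide by 2^4 − 1 = 15.
Result: 0.7844811578
Correction |R − A(h/2)| = 6.540e-05; gap |A(h/2) − A(h)| = 9.810e-04.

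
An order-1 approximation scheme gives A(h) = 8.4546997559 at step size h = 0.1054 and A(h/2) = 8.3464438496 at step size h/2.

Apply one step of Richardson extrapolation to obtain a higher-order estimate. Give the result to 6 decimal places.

r = 1, so 2^r = 2.
Difference of the inputs: 8.3464438496 − 8.4546997559 = -0.1082559063
Correction (A(h/2) − A(h))/(2 − 1) = (-0.1082559063)/1 = -0.1082559063
R = A(h/2) + (A(h/2) − A(h))/1 = 8.3464438496 − 0.1082559063 = 8.2381879433
Gap between inputs: 1.083e-01; correction applied: −0.1082559063.

8.238188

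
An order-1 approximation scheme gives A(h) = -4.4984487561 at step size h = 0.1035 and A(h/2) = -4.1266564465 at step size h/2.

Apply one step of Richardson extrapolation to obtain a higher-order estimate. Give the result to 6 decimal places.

-3.754864

With r = 1 the leading error scales as h^1, so the weight is 2^1 = 2.
Top: 2(-4.1266564465) − (-4.4984487561) = -3.7548641369
(2 × (-4.1266564465) − (-4.4984487561))/(2 − 1) = -3.7548641369
Gap between inputs: 3.718e-01; correction applied: +0.3717923096.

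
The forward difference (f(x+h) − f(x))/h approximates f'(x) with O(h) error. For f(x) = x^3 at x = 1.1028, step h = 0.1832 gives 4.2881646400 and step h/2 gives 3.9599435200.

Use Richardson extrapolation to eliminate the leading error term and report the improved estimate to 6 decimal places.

Leading term ∝ h^1; use weight 2 = 2^1.
Numerator 2*A(h/2) − A(h) = 2*3.9599435200 − 4.2881646400 = 3.6317224000
Denominator 2 − 1 = 1.
3.6317224000 ÷ 1 = 3.6317224000
Correction |R − A(h/2)| = 3.282e-01; gap |A(h/2) − A(h)| = 3.282e-01.

3.631722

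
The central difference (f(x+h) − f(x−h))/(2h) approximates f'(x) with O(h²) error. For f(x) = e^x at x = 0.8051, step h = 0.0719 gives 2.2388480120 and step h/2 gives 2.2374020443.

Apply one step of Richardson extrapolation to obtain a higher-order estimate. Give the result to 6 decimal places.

2.236920

Method order is 2; weight 2^2 = 4.
Weighted: 8.9496081772 − 2.2388480120 = 6.7107601652
(4 × 2.2374020443 − 2.2388480120)/(4 − 1) = 2.2369200551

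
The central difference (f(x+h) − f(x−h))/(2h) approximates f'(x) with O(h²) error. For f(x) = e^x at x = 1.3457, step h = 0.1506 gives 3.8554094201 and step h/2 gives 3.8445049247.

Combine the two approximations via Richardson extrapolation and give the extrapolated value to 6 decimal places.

3.840870

r = 2: numerator weight 4, denominator 3.
Top: 4(3.8445049247) − (3.8554094201) = 11.5226102787
Denominator 4 − 1 = 3.
R = 11.5226102787/3 = 3.8408700929
Shift from A(h/2): −0.0036348318.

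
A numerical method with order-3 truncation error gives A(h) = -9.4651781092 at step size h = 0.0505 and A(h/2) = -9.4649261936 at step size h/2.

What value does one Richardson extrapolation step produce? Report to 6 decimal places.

-9.464890

r = 3: numerator weight 8, denominator 7.
8*(-9.4649261936) = -75.7194095488; subtract (-9.4651781092) → -66.2542314396
(8*(-9.4649261936) − (-9.4651781092))/(8 − 1) = -9.4648902057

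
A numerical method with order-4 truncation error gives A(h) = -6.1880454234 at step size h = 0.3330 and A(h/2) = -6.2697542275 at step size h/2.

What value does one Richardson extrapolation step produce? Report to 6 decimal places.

With r = 4 the leading error scales as h^4, so the weight is 2^4 = 16.
16*(-6.2697542275) = -100.3160676400; (-100.3160676400) − (-6.1880454234) = -94.1280222166
Denominator 16 − 1 = 15.
(16*(-6.2697542275) − (-6.1880454234))/(16 − 1) = -6.2752014811

-6.275201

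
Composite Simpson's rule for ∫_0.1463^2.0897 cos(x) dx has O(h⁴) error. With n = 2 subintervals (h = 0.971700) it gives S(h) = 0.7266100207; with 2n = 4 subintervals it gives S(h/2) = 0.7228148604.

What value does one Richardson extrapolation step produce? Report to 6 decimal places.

0.722562

r = 4: numerator weight 16, denominator 15.
2^4*A(h/2) = 11.5650377664; minus A(h) gives 10.8384277457.
10.8384277457 ÷ 15 = 0.7225618497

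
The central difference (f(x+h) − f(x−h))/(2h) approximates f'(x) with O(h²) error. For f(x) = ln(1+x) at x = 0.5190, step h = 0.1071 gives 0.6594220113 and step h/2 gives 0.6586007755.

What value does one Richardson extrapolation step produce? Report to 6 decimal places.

Method order is 2; weight 2^2 = 4.
A(h/2) − A(h) = 0.6586007755 − 0.6594220113 = -0.0008212358
Correction (A(h/2) − A(h))/(4 − 1) = (-0.0008212358)/3 = -0.0002737453
R = A(h/2) + (A(h/2) − A(h))/3 = 0.6586007755 − 0.0002737453 = 0.6583270302
Gap between inputs: 8.212e-04; correction applied: −0.0002737453.

0.658327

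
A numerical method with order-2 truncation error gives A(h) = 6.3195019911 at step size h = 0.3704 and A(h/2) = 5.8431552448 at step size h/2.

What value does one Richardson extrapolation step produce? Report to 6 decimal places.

5.684373

With r = 2 the leading error scales as h^2, so the weight is 2^2 = 4.
2^2×A(h/2) = 23.3726209792; minus A(h) gives 17.0531189881.
Denominator 4 − 1 = 3.
(4×5.8431552448 − 6.3195019911)/(4 − 1) = 5.6843729960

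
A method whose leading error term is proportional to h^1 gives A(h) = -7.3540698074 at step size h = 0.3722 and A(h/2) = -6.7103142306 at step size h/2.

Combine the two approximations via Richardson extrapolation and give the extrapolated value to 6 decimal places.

-6.066559

Method order is 1; weight 2^1 = 2.
2*(-6.7103142306) − (-7.3540698074) = -6.0665586538
(2*(-6.7103142306) − (-7.3540698074))/(2 − 1) = -6.0665586538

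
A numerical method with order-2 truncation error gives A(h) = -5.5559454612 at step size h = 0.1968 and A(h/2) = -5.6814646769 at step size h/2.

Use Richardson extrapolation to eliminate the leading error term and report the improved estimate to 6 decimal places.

-5.723304

The method has order 2: 2^2 = 4.
Top: 4(-5.6814646769) − (-5.5559454612) = -17.1699132464
Denominator 4 − 1 = 3.
So the Richardson estimate is -5.7233044155.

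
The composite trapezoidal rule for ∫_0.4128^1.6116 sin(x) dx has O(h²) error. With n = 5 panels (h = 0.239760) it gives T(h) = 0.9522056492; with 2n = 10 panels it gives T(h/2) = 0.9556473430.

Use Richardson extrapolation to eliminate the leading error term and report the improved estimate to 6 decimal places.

r = 2: numerator weight 4, denominator 3.
2^2·A(h/2) = 3.8225893720; minus A(h) gives 2.8703837228.
Denominator 4 − 1 = 3.
Result: 0.9567945743

0.956795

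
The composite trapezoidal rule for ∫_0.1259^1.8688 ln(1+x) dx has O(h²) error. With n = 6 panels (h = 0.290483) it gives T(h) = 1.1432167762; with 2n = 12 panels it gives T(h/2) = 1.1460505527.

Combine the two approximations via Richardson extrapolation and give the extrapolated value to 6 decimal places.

1.146995

With r = 2 the leading error scales as h^2, so the weight is 2^2 = 4.
Difference of the inputs: 1.1460505527 − 1.1432167762 = 0.0028337765
Divide by 2^2 − 1 = 3: 0.0028337765/3 = 0.0009445922
R = 1.1460505527 + 0.0009445922 = 1.1469951449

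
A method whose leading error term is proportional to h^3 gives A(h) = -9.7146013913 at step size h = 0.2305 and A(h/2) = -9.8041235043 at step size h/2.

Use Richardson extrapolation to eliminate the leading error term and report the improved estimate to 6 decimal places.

-9.816912

Order 3 gives 2^r = 8 and 2^r − 1 = 7.
Weighted: (-78.4329880344) − (-9.7146013913) = -68.7183866431
Extrapolated: (-68.7183866431) / 7 = -9.8169123776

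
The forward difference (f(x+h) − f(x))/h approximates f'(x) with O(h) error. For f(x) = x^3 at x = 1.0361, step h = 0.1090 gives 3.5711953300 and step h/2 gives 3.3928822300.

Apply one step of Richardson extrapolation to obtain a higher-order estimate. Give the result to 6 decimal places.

Error is O(h^1); halving h shrinks it by 2^1 = 2.
Weighted: 6.7857644600 − 3.5711953300 = 3.2145691300
Denominator 2 − 1 = 1.
So the Richardson estimate is 3.2145691300.
Gap between inputs: 1.783e-01; correction applied: −0.1783131000.

3.214569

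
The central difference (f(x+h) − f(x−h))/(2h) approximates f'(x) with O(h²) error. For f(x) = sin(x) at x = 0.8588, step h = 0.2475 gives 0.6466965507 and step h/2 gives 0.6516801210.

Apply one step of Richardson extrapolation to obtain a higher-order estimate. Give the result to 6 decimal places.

With r = 2 the leading error scales as h^2, so the weight is 2^2 = 4.
4*0.6516801210 = 2.6067204840; subtract 0.6466965507 → 1.9600239333
Divide by 2^2 − 1 = 3.
(4*0.6516801210 − 0.6466965507)/(4 − 1) = 0.6533413111

0.653341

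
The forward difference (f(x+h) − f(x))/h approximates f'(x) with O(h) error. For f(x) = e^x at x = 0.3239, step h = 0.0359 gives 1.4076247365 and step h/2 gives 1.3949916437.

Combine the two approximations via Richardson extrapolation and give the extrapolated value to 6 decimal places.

1.382359

With r = 1 the leading error scales as h^1, so the weight is 2^1 = 2.
2×1.3949916437 = 2.7899832874; subtract 1.4076247365 → 1.3823585509
(2×1.3949916437 − 1.4076247365)/(2 − 1) = 1.3823585509
Gap between inputs: 1.263e-02; correction applied: −0.0126330928.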